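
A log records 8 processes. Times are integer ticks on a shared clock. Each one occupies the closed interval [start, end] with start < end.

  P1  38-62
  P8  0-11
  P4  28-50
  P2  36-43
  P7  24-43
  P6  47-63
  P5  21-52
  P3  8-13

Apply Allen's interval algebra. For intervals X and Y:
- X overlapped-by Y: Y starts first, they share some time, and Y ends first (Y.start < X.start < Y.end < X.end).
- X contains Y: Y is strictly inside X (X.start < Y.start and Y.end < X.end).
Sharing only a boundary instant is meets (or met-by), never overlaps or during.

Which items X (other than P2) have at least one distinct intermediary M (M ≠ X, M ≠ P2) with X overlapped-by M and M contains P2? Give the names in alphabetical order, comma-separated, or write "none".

Target P2 = [36, 43].
Intermediaries M with M contains P2: P4, P5.
Via P4 — items with X overlapped-by P4: P1, P6.
Via P5 — items with X overlapped-by P5: P1, P6.
Union: P1, P6.

P1, P6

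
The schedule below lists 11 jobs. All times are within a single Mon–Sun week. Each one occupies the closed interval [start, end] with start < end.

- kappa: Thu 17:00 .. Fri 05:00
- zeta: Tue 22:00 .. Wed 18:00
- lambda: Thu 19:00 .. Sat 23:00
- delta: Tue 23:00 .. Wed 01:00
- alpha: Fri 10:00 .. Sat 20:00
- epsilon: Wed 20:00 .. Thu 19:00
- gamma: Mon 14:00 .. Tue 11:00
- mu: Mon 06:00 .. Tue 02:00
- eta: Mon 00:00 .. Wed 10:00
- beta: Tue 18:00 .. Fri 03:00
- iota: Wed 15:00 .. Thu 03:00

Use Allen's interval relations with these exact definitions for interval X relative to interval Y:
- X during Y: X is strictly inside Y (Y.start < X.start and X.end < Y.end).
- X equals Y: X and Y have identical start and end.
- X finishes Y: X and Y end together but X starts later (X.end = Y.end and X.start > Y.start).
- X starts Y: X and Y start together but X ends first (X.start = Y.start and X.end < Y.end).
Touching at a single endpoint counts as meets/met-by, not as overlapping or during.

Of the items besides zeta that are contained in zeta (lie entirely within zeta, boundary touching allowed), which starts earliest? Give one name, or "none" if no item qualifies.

delta

Target zeta = [Tue 22:00, Wed 18:00].
alpha [Fri 10:00, Sat 20:00] → after → excluded.
beta [Tue 18:00, Fri 03:00] → contains → excluded.
delta [Tue 23:00, Wed 01:00] → during → candidate.
epsilon [Wed 20:00, Thu 19:00] → after → excluded.
eta [Mon 00:00, Wed 10:00] → overlaps → excluded.
gamma [Mon 14:00, Tue 11:00] → before → excluded.
iota [Wed 15:00, Thu 03:00] → overlapped-by → excluded.
kappa [Thu 17:00, Fri 05:00] → after → excluded.
lambda [Thu 19:00, Sat 23:00] → after → excluded.
mu [Mon 06:00, Tue 02:00] → before → excluded.
Among candidates, earliest start is Tue 23:00 → delta.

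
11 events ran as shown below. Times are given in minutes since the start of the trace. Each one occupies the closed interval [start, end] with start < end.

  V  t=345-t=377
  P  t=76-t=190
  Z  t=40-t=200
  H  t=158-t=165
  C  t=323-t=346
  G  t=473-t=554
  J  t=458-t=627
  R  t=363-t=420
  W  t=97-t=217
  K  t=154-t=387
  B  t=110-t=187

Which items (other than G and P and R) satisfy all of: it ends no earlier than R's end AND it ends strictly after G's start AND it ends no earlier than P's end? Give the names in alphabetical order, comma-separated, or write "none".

J

Conditions: its end is no earlier than R's end (X.end >= t=420) AND its end is strictly after G's start (X.end > t=473) AND its end is no earlier than P's end (X.end >= t=190).
B: end t=187 >= t=420? ✗; end t=187 > t=473? ✗; end t=187 >= t=190? ✗ → no.
C: end t=346 >= t=420? ✗; end t=346 > t=473? ✗; end t=346 >= t=190? ✓ → no.
H: end t=165 >= t=420? ✗; end t=165 > t=473? ✗; end t=165 >= t=190? ✗ → no.
J: end t=627 >= t=420? ✓; end t=627 > t=473? ✓; end t=627 >= t=190? ✓ → yes.
K: end t=387 >= t=420? ✗; end t=387 > t=473? ✗; end t=387 >= t=190? ✓ → no.
V: end t=377 >= t=420? ✗; end t=377 > t=473? ✗; end t=377 >= t=190? ✓ → no.
W: end t=217 >= t=420? ✗; end t=217 > t=473? ✗; end t=217 >= t=190? ✓ → no.
Z: end t=200 >= t=420? ✗; end t=200 > t=473? ✗; end t=200 >= t=190? ✓ → no.
Result: J.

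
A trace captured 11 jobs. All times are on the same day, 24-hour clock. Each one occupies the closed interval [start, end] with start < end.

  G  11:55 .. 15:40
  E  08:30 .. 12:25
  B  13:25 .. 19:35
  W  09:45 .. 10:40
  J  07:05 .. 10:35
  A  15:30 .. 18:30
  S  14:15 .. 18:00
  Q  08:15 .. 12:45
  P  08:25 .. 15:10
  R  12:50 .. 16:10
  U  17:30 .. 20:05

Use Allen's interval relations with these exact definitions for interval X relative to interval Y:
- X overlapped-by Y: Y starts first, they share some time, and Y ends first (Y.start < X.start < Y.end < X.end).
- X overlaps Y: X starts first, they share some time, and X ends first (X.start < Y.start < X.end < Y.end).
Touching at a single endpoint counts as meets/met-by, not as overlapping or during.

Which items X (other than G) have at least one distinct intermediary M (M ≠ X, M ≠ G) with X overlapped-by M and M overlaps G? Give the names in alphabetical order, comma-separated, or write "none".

Target G = [11:55, 15:40].
Intermediaries M with M overlaps G: E, P, Q.
Via E — items with X overlapped-by E: none.
Via P — items with X overlapped-by P: B, R, S.
Via Q — items with X overlapped-by Q: P.
Union: B, P, R, S.

B, P, R, S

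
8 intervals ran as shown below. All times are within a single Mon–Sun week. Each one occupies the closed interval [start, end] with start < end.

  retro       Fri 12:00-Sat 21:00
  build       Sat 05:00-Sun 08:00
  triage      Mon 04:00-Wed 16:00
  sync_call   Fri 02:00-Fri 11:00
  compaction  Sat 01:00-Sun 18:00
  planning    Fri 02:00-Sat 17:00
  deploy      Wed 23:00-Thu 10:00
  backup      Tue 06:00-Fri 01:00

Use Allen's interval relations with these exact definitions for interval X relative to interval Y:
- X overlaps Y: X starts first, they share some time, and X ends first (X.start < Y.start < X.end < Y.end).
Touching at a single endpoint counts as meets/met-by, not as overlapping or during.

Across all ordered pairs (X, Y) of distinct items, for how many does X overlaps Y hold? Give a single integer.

6

Checking all 56 ordered pairs for relation 'overlaps'; matching pairs in alphabetical order:
(planning, build): planning overlaps build ✓
(planning, compaction): planning overlaps compaction ✓
(planning, retro): planning overlaps retro ✓
(retro, build): retro overlaps build ✓
(retro, compaction): retro overlaps compaction ✓
(triage, backup): triage overlaps backup ✓
Count: 6.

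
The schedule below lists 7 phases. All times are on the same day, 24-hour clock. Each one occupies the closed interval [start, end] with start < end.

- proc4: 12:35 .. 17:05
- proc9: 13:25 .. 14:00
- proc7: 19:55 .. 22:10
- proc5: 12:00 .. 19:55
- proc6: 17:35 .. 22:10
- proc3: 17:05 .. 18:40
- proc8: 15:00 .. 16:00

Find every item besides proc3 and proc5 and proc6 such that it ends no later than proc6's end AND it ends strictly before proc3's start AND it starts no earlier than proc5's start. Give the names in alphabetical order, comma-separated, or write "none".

Conditions: its end is no later than proc6's end (X.end <= 22:10) AND its end is strictly before proc3's start (X.end < 17:05) AND its start is no earlier than proc5's start (X.start >= 12:00).
proc4: end 17:05 <= 22:10? ✓; end 17:05 < 17:05? ✗; start 12:35 >= 12:00? ✓ → no.
proc7: end 22:10 <= 22:10? ✓; end 22:10 < 17:05? ✗; start 19:55 >= 12:00? ✓ → no.
proc8: end 16:00 <= 22:10? ✓; end 16:00 < 17:05? ✓; start 15:00 >= 12:00? ✓ → yes.
proc9: end 14:00 <= 22:10? ✓; end 14:00 < 17:05? ✓; start 13:25 >= 12:00? ✓ → yes.
Result: proc8, proc9.

proc8, proc9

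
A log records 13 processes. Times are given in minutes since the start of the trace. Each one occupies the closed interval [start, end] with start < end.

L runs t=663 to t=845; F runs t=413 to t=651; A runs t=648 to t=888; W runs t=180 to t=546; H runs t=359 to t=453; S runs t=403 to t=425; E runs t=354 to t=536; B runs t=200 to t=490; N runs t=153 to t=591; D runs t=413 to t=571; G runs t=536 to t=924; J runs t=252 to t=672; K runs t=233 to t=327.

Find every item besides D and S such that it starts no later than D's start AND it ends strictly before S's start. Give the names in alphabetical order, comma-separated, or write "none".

Conditions: its start is no later than D's start (X.start <= t=413) AND its end is strictly before S's start (X.end < t=403).
A: start t=648 <= t=413? ✗; end t=888 < t=403? ✗ → no.
B: start t=200 <= t=413? ✓; end t=490 < t=403? ✗ → no.
E: start t=354 <= t=413? ✓; end t=536 < t=403? ✗ → no.
F: start t=413 <= t=413? ✓; end t=651 < t=403? ✗ → no.
G: start t=536 <= t=413? ✗; end t=924 < t=403? ✗ → no.
H: start t=359 <= t=413? ✓; end t=453 < t=403? ✗ → no.
J: start t=252 <= t=413? ✓; end t=672 < t=403? ✗ → no.
K: start t=233 <= t=413? ✓; end t=327 < t=403? ✓ → yes.
L: start t=663 <= t=413? ✗; end t=845 < t=403? ✗ → no.
N: start t=153 <= t=413? ✓; end t=591 < t=403? ✗ → no.
W: start t=180 <= t=413? ✓; end t=546 < t=403? ✗ → no.
Result: K.

K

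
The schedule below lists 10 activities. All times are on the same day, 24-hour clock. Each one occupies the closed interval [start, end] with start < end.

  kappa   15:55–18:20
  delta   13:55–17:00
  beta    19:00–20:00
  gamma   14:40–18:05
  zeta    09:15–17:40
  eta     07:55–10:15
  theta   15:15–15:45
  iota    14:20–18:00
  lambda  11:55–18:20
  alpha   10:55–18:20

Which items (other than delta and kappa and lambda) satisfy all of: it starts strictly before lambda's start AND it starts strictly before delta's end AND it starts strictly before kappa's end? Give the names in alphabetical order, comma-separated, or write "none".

alpha, eta, zeta

Conditions: its start is strictly before lambda's start (X.start < 11:55) AND its start is strictly before delta's end (X.start < 17:00) AND its start is strictly before kappa's end (X.start < 18:20).
alpha: start 10:55 < 11:55? ✓; start 10:55 < 17:00? ✓; start 10:55 < 18:20? ✓ → yes.
beta: start 19:00 < 11:55? ✗; start 19:00 < 17:00? ✗; start 19:00 < 18:20? ✗ → no.
eta: start 07:55 < 11:55? ✓; start 07:55 < 17:00? ✓; start 07:55 < 18:20? ✓ → yes.
gamma: start 14:40 < 11:55? ✗; start 14:40 < 17:00? ✓; start 14:40 < 18:20? ✓ → no.
iota: start 14:20 < 11:55? ✗; start 14:20 < 17:00? ✓; start 14:20 < 18:20? ✓ → no.
theta: start 15:15 < 11:55? ✗; start 15:15 < 17:00? ✓; start 15:15 < 18:20? ✓ → no.
zeta: start 09:15 < 11:55? ✓; start 09:15 < 17:00? ✓; start 09:15 < 18:20? ✓ → yes.
Result: alpha, eta, zeta.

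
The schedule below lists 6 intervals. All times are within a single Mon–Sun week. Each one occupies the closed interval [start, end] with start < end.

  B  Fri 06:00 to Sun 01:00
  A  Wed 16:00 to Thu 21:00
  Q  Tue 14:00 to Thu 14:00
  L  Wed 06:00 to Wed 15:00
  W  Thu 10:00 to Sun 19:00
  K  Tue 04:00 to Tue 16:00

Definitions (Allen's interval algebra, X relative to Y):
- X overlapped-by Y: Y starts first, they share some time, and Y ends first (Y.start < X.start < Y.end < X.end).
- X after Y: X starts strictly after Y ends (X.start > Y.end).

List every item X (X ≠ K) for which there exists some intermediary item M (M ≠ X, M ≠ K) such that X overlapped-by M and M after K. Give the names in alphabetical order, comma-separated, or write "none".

Target K = [Tue 04:00, Tue 16:00].
Intermediaries M with M after K: A, B, L, W.
Via A — items with X overlapped-by A: W.
Via B — items with X overlapped-by B: none.
Via L — items with X overlapped-by L: none.
Via W — items with X overlapped-by W: none.
Union: W.

W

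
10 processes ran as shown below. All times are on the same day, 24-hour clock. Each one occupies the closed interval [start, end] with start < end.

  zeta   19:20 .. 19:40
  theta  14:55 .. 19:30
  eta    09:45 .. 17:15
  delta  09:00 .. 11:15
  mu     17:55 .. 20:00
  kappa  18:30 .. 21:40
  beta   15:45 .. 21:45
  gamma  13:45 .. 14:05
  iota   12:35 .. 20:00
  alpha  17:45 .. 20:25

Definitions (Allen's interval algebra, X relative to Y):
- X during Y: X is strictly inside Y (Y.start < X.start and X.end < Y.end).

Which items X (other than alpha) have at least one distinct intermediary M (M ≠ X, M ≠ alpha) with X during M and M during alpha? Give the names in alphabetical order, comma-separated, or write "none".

zeta

Target alpha = [17:45, 20:25].
Intermediaries M with M during alpha: mu, zeta.
Via mu — items with X during mu: zeta.
Via zeta — items with X during zeta: none.
Union: zeta.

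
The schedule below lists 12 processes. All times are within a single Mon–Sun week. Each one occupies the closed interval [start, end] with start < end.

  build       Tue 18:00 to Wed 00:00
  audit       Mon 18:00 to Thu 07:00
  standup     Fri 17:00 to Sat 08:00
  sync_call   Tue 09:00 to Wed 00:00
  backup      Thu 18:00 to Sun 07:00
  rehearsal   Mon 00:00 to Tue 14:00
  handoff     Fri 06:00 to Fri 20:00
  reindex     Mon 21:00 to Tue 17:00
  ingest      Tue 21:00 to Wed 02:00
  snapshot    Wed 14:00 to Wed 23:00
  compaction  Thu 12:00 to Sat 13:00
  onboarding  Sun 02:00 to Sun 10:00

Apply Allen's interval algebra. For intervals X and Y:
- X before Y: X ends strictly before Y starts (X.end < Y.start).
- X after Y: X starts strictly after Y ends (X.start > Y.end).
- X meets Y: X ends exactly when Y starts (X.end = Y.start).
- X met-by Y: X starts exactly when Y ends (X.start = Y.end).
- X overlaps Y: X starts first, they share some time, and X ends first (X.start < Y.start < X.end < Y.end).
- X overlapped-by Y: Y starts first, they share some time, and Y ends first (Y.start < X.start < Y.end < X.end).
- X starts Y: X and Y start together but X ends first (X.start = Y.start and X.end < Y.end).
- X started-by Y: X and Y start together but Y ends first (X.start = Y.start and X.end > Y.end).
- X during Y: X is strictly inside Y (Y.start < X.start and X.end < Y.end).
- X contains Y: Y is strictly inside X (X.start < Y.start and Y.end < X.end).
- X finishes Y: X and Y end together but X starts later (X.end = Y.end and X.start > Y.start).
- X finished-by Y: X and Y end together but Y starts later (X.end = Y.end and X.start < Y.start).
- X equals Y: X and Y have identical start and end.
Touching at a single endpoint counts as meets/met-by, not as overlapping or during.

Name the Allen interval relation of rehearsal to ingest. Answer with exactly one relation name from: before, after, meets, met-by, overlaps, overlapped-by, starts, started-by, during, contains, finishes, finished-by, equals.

rehearsal = [Mon 00:00, Tue 14:00]; ingest = [Tue 21:00, Wed 02:00].
Compare endpoints: rehearsal.start < ingest.start, rehearsal.start < ingest.end, rehearsal.end < ingest.start, rehearsal.end < ingest.end.
That pattern is 'before'.

before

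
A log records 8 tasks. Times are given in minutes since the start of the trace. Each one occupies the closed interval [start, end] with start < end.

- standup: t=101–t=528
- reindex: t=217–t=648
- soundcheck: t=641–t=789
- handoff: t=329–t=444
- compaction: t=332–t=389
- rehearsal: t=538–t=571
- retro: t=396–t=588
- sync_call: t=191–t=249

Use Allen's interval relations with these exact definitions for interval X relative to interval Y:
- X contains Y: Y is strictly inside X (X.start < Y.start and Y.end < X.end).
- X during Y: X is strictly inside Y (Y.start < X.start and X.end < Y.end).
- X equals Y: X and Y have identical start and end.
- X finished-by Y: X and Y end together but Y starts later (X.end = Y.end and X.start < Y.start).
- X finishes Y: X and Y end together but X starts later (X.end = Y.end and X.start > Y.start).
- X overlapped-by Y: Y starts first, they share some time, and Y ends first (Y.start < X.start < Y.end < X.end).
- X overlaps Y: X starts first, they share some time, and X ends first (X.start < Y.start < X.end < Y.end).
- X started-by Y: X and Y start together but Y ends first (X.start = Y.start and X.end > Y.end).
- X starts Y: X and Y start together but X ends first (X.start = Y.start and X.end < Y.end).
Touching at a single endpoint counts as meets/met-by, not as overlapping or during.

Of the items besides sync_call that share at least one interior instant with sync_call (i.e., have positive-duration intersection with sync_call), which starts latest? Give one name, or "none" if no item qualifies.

reindex

Target sync_call = [t=191, t=249].
compaction [t=332, t=389] → after → excluded.
handoff [t=329, t=444] → after → excluded.
rehearsal [t=538, t=571] → after → excluded.
reindex [t=217, t=648] → overlapped-by → candidate.
retro [t=396, t=588] → after → excluded.
soundcheck [t=641, t=789] → after → excluded.
standup [t=101, t=528] → contains → candidate.
Among candidates, latest start is t=217 → reindex.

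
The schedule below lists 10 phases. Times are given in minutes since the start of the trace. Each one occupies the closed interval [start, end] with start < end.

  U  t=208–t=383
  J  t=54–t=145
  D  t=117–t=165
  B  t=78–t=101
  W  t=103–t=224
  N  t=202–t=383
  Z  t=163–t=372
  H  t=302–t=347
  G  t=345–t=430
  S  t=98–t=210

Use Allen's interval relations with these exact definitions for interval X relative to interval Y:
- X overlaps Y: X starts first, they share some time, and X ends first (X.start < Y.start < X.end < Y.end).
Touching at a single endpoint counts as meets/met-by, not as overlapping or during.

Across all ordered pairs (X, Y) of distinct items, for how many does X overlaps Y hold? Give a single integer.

18

Checking all 90 ordered pairs for relation 'overlaps'; matching pairs in alphabetical order:
(B, S): B overlaps S ✓
(D, Z): D overlaps Z ✓
(H, G): H overlaps G ✓
(J, D): J overlaps D ✓
(J, S): J overlaps S ✓
(J, W): J overlaps W ✓
(N, G): N overlaps G ✓
(S, N): S overlaps N ✓
(S, U): S overlaps U ✓
(S, W): S overlaps W ✓
(S, Z): S overlaps Z ✓
(U, G): U overlaps G ✓
(W, N): W overlaps N ✓
(W, U): W overlaps U ✓
(W, Z): W overlaps Z ✓
(Z, G): Z overlaps G ✓
(Z, N): Z overlaps N ✓
(Z, U): Z overlaps U ✓
Count: 18.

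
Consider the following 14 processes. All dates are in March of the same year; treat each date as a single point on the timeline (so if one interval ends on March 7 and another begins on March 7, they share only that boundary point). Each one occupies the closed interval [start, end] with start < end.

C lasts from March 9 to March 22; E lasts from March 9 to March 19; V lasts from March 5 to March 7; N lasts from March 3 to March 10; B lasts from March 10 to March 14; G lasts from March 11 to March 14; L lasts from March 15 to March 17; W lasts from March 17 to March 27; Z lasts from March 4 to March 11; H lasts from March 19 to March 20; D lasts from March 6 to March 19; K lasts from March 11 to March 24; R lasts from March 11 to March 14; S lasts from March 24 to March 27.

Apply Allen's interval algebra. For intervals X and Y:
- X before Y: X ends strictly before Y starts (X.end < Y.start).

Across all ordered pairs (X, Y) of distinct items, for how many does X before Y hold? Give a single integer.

39

Checking all 182 ordered pairs for relation 'before'; matching pairs in alphabetical order:
(B, H): B before H ✓
(B, L): B before L ✓
(B, S): B before S ✓
(B, W): B before W ✓
(C, S): C before S ✓
(D, S): D before S ✓
(E, S): E before S ✓
(G, H): G before H ✓
(G, L): G before L ✓
(G, S): G before S ✓
(G, W): G before W ✓
(H, S): H before S ✓
(L, H): L before H ✓
(L, S): L before S ✓
(N, G): N before G ✓
(N, H): N before H ✓
(N, K): N before K ✓
(N, L): N before L ✓
(N, R): N before R ✓
(N, S): N before S ✓
(N, W): N before W ✓
(R, H): R before H ✓
(R, L): R before L ✓
(R, S): R before S ✓
... plus 15 further pairs not listed.
Count: 39.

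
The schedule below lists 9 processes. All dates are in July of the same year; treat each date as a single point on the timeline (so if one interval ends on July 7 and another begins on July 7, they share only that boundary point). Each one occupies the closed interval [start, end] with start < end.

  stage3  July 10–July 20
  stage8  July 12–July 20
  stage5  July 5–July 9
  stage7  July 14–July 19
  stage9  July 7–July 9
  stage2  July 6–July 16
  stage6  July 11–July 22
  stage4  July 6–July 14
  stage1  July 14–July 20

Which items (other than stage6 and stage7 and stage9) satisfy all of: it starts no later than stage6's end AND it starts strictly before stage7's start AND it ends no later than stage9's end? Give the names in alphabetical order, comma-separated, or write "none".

Conditions: its start is no later than stage6's end (X.start <= July 22) AND its start is strictly before stage7's start (X.start < July 14) AND its end is no later than stage9's end (X.end <= July 9).
stage1: start July 14 <= July 22? ✓; start July 14 < July 14? ✗; end July 20 <= July 9? ✗ → no.
stage2: start July 6 <= July 22? ✓; start July 6 < July 14? ✓; end July 16 <= July 9? ✗ → no.
stage3: start July 10 <= July 22? ✓; start July 10 < July 14? ✓; end July 20 <= July 9? ✗ → no.
stage4: start July 6 <= July 22? ✓; start July 6 < July 14? ✓; end July 14 <= July 9? ✗ → no.
stage5: start July 5 <= July 22? ✓; start July 5 < July 14? ✓; end July 9 <= July 9? ✓ → yes.
stage8: start July 12 <= July 22? ✓; start July 12 < July 14? ✓; end July 20 <= July 9? ✗ → no.
Result: stage5.

stage5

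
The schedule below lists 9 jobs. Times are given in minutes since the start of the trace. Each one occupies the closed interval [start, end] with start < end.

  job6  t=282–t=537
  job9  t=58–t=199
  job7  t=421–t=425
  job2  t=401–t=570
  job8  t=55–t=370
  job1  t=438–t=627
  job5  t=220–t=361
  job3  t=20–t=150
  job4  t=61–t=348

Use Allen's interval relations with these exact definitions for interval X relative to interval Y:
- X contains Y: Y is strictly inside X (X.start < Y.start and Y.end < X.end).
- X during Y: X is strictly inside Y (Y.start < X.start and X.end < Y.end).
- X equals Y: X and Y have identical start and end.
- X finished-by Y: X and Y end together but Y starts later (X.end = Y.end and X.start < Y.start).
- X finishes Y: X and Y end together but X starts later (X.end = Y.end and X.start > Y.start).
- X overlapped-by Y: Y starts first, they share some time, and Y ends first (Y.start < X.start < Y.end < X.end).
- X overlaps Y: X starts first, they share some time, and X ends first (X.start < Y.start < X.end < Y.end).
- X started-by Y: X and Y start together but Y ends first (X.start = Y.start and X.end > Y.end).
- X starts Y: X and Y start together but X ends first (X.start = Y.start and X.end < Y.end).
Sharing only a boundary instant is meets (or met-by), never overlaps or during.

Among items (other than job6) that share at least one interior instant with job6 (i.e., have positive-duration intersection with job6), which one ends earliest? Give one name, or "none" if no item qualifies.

job4

Target job6 = [t=282, t=537].
job1 [t=438, t=627] → overlapped-by → candidate.
job2 [t=401, t=570] → overlapped-by → candidate.
job3 [t=20, t=150] → before → excluded.
job4 [t=61, t=348] → overlaps → candidate.
job5 [t=220, t=361] → overlaps → candidate.
job7 [t=421, t=425] → during → candidate.
job8 [t=55, t=370] → overlaps → candidate.
job9 [t=58, t=199] → before → excluded.
Among candidates, earliest end is t=348 → job4.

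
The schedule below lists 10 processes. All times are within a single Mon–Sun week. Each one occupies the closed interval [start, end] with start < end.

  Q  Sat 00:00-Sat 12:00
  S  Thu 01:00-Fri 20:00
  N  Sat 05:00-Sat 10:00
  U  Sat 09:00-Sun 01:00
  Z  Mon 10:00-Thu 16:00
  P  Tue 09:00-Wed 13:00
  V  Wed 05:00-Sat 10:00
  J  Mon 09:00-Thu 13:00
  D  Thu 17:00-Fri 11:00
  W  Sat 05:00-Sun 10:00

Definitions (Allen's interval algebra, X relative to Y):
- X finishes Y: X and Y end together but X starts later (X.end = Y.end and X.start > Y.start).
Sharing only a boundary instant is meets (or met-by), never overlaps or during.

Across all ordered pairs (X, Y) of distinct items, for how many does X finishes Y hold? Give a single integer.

1

Checking all 90 ordered pairs for relation 'finishes'; matching pairs in alphabetical order:
(N, V): N finishes V ✓
Count: 1.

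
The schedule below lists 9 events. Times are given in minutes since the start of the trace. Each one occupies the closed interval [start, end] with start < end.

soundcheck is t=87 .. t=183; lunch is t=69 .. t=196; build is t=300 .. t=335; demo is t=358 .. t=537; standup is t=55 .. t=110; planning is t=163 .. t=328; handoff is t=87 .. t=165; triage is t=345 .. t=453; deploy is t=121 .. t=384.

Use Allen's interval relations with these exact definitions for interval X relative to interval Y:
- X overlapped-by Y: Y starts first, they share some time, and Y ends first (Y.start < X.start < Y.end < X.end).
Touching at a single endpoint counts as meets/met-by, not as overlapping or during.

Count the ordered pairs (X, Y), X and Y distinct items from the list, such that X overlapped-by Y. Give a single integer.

Checking all 72 ordered pairs for relation 'overlapped-by'; matching pairs in alphabetical order:
(build, planning): build overlapped-by planning ✓
(demo, deploy): demo overlapped-by deploy ✓
(demo, triage): demo overlapped-by triage ✓
(deploy, handoff): deploy overlapped-by handoff ✓
(deploy, lunch): deploy overlapped-by lunch ✓
(deploy, soundcheck): deploy overlapped-by soundcheck ✓
(handoff, standup): handoff overlapped-by standup ✓
(lunch, standup): lunch overlapped-by standup ✓
(planning, handoff): planning overlapped-by handoff ✓
(planning, lunch): planning overlapped-by lunch ✓
(planning, soundcheck): planning overlapped-by soundcheck ✓
(soundcheck, standup): soundcheck overlapped-by standup ✓
(triage, deploy): triage overlapped-by deploy ✓
Count: 13.

13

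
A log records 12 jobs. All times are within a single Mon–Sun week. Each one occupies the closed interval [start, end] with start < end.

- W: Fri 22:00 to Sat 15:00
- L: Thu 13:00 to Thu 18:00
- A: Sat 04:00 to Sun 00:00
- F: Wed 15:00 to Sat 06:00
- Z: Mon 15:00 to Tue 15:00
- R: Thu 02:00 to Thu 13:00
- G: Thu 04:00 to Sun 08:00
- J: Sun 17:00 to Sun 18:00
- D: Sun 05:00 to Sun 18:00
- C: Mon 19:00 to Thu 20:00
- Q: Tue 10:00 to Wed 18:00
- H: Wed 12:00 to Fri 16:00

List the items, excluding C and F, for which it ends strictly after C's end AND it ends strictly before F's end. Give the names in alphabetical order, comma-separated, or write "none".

H

Conditions: its end is strictly after C's end (X.end > Thu 20:00) AND its end is strictly before F's end (X.end < Sat 06:00).
A: end Sun 00:00 > Thu 20:00? ✓; end Sun 00:00 < Sat 06:00? ✗ → no.
D: end Sun 18:00 > Thu 20:00? ✓; end Sun 18:00 < Sat 06:00? ✗ → no.
G: end Sun 08:00 > Thu 20:00? ✓; end Sun 08:00 < Sat 06:00? ✗ → no.
H: end Fri 16:00 > Thu 20:00? ✓; end Fri 16:00 < Sat 06:00? ✓ → yes.
J: end Sun 18:00 > Thu 20:00? ✓; end Sun 18:00 < Sat 06:00? ✗ → no.
L: end Thu 18:00 > Thu 20:00? ✗; end Thu 18:00 < Sat 06:00? ✓ → no.
Q: end Wed 18:00 > Thu 20:00? ✗; end Wed 18:00 < Sat 06:00? ✓ → no.
R: end Thu 13:00 > Thu 20:00? ✗; end Thu 13:00 < Sat 06:00? ✓ → no.
W: end Sat 15:00 > Thu 20:00? ✓; end Sat 15:00 < Sat 06:00? ✗ → no.
Z: end Tue 15:00 > Thu 20:00? ✗; end Tue 15:00 < Sat 06:00? ✓ → no.
Result: H.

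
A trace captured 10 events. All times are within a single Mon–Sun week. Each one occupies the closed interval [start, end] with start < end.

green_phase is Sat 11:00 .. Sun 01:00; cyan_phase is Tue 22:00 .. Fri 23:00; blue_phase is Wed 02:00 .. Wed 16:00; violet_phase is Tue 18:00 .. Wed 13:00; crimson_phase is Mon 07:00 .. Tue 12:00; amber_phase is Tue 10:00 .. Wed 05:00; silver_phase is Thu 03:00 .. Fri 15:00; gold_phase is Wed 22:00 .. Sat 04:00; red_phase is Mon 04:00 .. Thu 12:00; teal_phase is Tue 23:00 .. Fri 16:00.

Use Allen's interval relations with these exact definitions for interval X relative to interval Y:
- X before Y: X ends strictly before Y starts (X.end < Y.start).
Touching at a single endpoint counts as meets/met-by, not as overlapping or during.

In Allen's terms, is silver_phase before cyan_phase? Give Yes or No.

silver_phase = [Thu 03:00, Fri 15:00], cyan_phase = [Tue 22:00, Fri 23:00].
Actual relation of silver_phase to cyan_phase: during.
Asked whether 'before' holds → No.

No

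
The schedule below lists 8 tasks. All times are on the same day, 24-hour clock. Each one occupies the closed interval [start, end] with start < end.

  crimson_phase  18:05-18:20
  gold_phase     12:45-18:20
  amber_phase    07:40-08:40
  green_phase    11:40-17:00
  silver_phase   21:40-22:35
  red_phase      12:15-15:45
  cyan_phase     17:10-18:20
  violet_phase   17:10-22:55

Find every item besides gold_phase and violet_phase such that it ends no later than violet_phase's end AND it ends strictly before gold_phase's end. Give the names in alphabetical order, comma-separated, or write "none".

Conditions: its end is no later than violet_phase's end (X.end <= 22:55) AND its end is strictly before gold_phase's end (X.end < 18:20).
amber_phase: end 08:40 <= 22:55? ✓; end 08:40 < 18:20? ✓ → yes.
crimson_phase: end 18:20 <= 22:55? ✓; end 18:20 < 18:20? ✗ → no.
cyan_phase: end 18:20 <= 22:55? ✓; end 18:20 < 18:20? ✗ → no.
green_phase: end 17:00 <= 22:55? ✓; end 17:00 < 18:20? ✓ → yes.
red_phase: end 15:45 <= 22:55? ✓; end 15:45 < 18:20? ✓ → yes.
silver_phase: end 22:35 <= 22:55? ✓; end 22:35 < 18:20? ✗ → no.
Result: amber_phase, green_phase, red_phase.

amber_phase, green_phase, red_phase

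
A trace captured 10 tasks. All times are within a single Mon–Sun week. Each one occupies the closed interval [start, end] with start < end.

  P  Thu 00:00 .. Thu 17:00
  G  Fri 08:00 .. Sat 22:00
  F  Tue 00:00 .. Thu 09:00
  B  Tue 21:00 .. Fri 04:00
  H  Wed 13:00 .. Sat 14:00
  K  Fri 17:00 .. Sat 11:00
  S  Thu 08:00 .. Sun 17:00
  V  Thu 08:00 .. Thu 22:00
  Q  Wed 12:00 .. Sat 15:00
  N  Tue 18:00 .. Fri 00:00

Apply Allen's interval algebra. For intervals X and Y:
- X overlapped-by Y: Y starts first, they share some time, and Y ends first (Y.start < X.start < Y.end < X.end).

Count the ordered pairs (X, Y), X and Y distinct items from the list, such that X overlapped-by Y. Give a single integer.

Checking all 90 ordered pairs for relation 'overlapped-by'; matching pairs in alphabetical order:
(B, F): B overlapped-by F ✓
(B, N): B overlapped-by N ✓
(G, H): G overlapped-by H ✓
(G, Q): G overlapped-by Q ✓
(H, B): H overlapped-by B ✓
(H, F): H overlapped-by F ✓
(H, N): H overlapped-by N ✓
(N, F): N overlapped-by F ✓
(P, F): P overlapped-by F ✓
(Q, B): Q overlapped-by B ✓
(Q, F): Q overlapped-by F ✓
(Q, N): Q overlapped-by N ✓
(S, B): S overlapped-by B ✓
(S, F): S overlapped-by F ✓
(S, H): S overlapped-by H ✓
(S, N): S overlapped-by N ✓
(S, P): S overlapped-by P ✓
(S, Q): S overlapped-by Q ✓
(V, F): V overlapped-by F ✓
(V, P): V overlapped-by P ✓
Count: 20.

20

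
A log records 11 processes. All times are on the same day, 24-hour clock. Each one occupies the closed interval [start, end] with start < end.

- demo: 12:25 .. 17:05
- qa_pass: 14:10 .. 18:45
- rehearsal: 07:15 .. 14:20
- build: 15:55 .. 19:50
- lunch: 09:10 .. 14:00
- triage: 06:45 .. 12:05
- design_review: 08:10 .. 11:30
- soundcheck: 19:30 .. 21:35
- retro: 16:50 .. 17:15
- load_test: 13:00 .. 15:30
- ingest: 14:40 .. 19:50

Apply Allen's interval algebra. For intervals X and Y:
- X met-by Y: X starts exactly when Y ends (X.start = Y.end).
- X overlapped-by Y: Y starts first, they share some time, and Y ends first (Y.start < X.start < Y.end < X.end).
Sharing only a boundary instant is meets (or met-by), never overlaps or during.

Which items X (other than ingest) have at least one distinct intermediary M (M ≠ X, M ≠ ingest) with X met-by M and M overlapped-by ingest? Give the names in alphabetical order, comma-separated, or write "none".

Target ingest = [14:40, 19:50].
Intermediaries M with M overlapped-by ingest: soundcheck.
Via soundcheck — items with X met-by soundcheck: none.
Union: none.

none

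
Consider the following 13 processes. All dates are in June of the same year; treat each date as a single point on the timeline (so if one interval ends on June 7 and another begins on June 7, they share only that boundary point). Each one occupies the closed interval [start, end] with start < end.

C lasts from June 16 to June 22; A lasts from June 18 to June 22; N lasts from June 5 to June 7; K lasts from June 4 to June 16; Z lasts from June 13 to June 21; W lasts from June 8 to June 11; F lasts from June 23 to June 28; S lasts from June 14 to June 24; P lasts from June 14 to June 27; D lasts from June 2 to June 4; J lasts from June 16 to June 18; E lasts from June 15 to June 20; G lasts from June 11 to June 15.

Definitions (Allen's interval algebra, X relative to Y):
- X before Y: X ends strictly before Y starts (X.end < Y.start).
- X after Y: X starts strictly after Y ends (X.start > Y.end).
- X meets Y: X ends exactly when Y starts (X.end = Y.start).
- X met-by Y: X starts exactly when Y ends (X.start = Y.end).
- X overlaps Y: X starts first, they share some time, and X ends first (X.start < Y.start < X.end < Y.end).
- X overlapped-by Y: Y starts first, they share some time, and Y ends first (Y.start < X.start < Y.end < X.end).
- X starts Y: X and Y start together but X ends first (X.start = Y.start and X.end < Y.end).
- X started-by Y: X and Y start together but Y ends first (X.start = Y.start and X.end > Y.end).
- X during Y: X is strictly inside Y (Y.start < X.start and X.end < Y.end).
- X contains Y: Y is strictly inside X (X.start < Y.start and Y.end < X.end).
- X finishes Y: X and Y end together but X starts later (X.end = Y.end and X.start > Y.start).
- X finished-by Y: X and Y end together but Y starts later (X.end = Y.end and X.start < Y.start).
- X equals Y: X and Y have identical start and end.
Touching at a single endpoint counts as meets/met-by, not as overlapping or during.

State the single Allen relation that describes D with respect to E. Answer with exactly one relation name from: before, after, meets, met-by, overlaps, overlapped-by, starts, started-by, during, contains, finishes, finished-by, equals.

before

D = [June 2, June 4]; E = [June 15, June 20].
Compare endpoints: D.start < E.start, D.start < E.end, D.end < E.start, D.end < E.end.
That pattern is 'before'.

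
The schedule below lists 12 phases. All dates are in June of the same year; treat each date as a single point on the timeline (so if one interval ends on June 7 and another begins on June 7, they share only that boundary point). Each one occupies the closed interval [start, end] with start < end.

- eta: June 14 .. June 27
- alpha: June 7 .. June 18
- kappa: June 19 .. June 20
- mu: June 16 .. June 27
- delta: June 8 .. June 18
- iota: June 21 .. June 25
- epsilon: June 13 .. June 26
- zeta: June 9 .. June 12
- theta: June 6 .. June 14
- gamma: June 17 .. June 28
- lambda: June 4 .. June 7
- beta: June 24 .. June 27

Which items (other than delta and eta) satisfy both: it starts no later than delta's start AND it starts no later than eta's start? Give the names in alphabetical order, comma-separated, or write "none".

alpha, lambda, theta

Conditions: its start is no later than delta's start (X.start <= June 8) AND its start is no later than eta's start (X.start <= June 14).
alpha: start June 7 <= June 8? ✓; start June 7 <= June 14? ✓ → yes.
beta: start June 24 <= June 8? ✗; start June 24 <= June 14? ✗ → no.
epsilon: start June 13 <= June 8? ✗; start June 13 <= June 14? ✓ → no.
gamma: start June 17 <= June 8? ✗; start June 17 <= June 14? ✗ → no.
iota: start June 21 <= June 8? ✗; start June 21 <= June 14? ✗ → no.
kappa: start June 19 <= June 8? ✗; start June 19 <= June 14? ✗ → no.
lambda: start June 4 <= June 8? ✓; start June 4 <= June 14? ✓ → yes.
mu: start June 16 <= June 8? ✗; start June 16 <= June 14? ✗ → no.
theta: start June 6 <= June 8? ✓; start June 6 <= June 14? ✓ → yes.
zeta: start June 9 <= June 8? ✗; start June 9 <= June 14? ✓ → no.
Result: alpha, lambda, theta.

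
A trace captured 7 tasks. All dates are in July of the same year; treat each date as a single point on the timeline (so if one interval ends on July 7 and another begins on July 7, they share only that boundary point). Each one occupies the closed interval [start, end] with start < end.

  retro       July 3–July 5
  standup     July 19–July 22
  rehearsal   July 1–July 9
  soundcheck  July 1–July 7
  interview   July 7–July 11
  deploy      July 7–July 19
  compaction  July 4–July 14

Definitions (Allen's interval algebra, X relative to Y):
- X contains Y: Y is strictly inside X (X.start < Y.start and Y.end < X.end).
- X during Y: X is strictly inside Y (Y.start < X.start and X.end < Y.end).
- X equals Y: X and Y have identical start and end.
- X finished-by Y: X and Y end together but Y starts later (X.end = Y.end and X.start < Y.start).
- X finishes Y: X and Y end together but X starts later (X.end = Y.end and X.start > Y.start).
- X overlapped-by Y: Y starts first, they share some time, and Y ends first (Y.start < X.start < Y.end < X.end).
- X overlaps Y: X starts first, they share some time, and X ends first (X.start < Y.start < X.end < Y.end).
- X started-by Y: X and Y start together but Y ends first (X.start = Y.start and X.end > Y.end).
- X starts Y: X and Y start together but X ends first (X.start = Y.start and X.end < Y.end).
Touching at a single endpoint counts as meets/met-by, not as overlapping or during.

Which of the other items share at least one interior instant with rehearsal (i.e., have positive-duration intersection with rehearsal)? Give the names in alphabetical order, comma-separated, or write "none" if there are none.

Target rehearsal = [July 1, July 9].
compaction [July 4, July 14] → overlapped-by → yes.
deploy [July 7, July 19] → overlapped-by → yes.
interview [July 7, July 11] → overlapped-by → yes.
retro [July 3, July 5] → during → yes.
soundcheck [July 1, July 7] → starts → yes.
standup [July 19, July 22] → after → no.
Result: compaction, deploy, interview, retro, soundcheck.

compaction, deploy, interview, retro, soundcheck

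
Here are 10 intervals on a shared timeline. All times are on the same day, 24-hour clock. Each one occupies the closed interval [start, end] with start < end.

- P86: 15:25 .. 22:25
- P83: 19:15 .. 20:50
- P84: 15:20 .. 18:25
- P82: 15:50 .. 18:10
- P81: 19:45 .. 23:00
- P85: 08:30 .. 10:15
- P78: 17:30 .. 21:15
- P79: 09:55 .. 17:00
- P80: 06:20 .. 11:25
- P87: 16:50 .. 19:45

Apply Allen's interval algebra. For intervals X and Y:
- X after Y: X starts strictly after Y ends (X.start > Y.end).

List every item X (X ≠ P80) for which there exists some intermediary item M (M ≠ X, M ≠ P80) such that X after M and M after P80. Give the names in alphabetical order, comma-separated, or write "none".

P81, P83

Target P80 = [06:20, 11:25].
Intermediaries M with M after P80: P78, P81, P82, P83, P84, P86, P87.
Via P78 — items with X after P78: none.
Via P81 — items with X after P81: none.
Via P82 — items with X after P82: P81, P83.
Via P83 — items with X after P83: none.
Via P84 — items with X after P84: P81, P83.
Via P86 — items with X after P86: none.
Via P87 — items with X after P87: none.
Union: P81, P83.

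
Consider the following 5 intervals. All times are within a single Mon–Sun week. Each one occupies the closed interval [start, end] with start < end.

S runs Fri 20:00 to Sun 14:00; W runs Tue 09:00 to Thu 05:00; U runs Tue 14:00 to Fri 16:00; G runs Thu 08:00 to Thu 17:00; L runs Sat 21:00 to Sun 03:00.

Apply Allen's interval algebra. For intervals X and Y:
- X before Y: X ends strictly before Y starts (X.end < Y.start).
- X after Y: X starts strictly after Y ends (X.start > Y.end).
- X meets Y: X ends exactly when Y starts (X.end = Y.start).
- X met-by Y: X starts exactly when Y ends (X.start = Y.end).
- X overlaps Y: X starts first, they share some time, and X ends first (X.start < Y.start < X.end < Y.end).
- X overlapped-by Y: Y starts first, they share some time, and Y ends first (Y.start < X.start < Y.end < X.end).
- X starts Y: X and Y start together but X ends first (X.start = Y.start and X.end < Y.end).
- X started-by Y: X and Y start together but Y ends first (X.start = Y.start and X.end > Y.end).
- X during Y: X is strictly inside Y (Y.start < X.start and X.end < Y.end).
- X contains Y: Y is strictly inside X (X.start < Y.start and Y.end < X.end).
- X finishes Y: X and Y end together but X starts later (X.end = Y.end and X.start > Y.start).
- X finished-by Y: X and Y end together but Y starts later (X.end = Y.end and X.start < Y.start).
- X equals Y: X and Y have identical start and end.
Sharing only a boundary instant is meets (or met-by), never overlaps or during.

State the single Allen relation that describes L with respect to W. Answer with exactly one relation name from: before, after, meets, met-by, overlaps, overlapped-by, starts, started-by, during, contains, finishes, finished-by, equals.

after

L = [Sat 21:00, Sun 03:00]; W = [Tue 09:00, Thu 05:00].
Compare endpoints: L.start > W.start, L.start > W.end, L.end > W.start, L.end > W.end.
That pattern is 'after'.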